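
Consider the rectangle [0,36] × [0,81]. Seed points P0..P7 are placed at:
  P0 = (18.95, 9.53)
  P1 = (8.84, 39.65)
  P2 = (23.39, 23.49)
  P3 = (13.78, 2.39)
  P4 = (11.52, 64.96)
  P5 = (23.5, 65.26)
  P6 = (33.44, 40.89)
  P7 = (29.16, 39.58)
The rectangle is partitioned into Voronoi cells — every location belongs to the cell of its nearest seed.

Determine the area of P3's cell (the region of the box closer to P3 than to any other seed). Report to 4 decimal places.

1. box [0,36]×[0,81]: [(0, 0) (36, 0) (36, 81) (0, 81)]
2. ⊥bis P3·P0 via (16.365,5.96): [(0, 17.8097) (0, 0) (24.596, 0)]  |A|=219.0242
3. ⊥bis P3·P1 via (11.31,21.02): [(0, 17.8097) (0, 0) (24.596, 0)]  |A|=219.0242
4. ⊥bis P3·P2 via (18.585,12.94): [(0, 17.8097) (0, 0) (24.596, 0)]  |A|=219.0242
5. ⊥bis P3·P4 via (12.65,33.675): [(0, 17.8097) (0, 0) (24.596, 0)]  |A|=219.0242
6. ⊥bis P3·P5 via (18.64,33.825): [(0, 17.8097) (0, 0) (24.596, 0)]  |A|=219.0242
7. ⊥bis P3·P6 via (23.61,21.64): [(0, 17.8097) (0, 0) (24.596, 0)]  |A|=219.0242
8. ⊥bis P3·P7 via (21.47,20.985): [(0, 17.8097) (0, 0) (24.596, 0)]  |A|=219.0242
9. canonical 3-gon: [(0, 17.8097) (0, 0) (24.596, 0)]
10. shoelace: 219.0242

Area of P3's cell: 219.0242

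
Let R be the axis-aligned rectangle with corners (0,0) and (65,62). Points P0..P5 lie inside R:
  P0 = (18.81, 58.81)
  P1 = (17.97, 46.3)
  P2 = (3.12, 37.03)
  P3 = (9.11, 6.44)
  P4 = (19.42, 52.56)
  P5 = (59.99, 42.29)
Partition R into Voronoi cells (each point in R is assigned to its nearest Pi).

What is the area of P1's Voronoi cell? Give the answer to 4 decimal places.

1. box [0,65]×[0,62]: [(0, 0) (65, 0) (65, 62) (0, 62)]
2. ⊥bis P1·P0 via (18.39,52.555): [(0, 53.7898) (0, 0) (65, 0) (65, 49.4253)]  |A|=3354.4918
3. ⊥bis P1·P2 via (10.545,41.665): [(3.1064, 53.5812) (36.5541, 0) (65, 0) (65, 49.4253)]  |A|=2291.6401
4. ⊥bis P1·P3 via (13.54,26.37): [(3.1064, 53.5812) (21.1485, 24.6788) (65, 14.9316) (65, 49.4253)]  |A|=1613.2484
5. ⊥bis P1·P4 via (18.695,49.43): [(3.5008, 52.9494) (21.1485, 24.6788) (65, 14.9316) (65, 38.7044)]  |A|=1264.8516
6. ⊥bis P1·P5 via (38.98,44.295): [(39.0207, 44.722) (3.5008, 52.9494) (21.1485, 24.6788) (36.7765, 21.205)]  |A|=617.147
7. canonical 4-gon: [(39.0207, 44.722) (3.5008, 52.9494) (21.1485, 24.6788) (36.7765, 21.205)]
8. shoelace: 617.147

Area of P1's cell: 617.1470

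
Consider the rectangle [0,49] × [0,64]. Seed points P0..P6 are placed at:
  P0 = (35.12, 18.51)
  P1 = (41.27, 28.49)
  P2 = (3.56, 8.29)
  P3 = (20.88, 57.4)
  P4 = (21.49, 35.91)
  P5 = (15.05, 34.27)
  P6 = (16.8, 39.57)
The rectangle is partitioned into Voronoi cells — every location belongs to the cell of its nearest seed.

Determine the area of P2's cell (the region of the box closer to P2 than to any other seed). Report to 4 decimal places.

Area of P2's cell: 435.2677

1. box [0,49]×[0,64]: [(0, 0) (49, 0) (49, 64) (0, 64)]
2. ⊥bis P2·P0 via (19.34,13.4): [(0, 0) (23.6793, 0) (2.9543, 64) (0, 64)]  |A|=852.2756
3. ⊥bis P2·P1 via (22.415,18.39): [(0, 60.235) (0, 0) (23.6793, 0) (10.5534, 40.5337)]  |A|=797.7455
4. ⊥bis P2·P3 via (12.22,32.845): [(0, 37.1547) (0, 0) (23.6793, 0) (13.1493, 32.5173)]  |A|=629.2721
5. ⊥bis P2·P4 via (12.525,22.1): [(0, 30.2308) (0, 0) (23.6793, 0) (17.5868, 18.8141)]  |A|=488.5831
6. ⊥bis P2·P5 via (9.305,21.28): [(0, 25.3953) (0, 0) (23.6793, 0) (18.0391, 17.4172)]  |A|=435.2677
7. ⊥bis P2·P6 via (10.18,23.93): [(0, 25.3953) (0, 0) (23.6793, 0) (18.0391, 17.4172)]  |A|=435.2677
8. canonical 4-gon: [(0, 25.3953) (0, 0) (23.6793, 0) (18.0391, 17.4172)]
9. shoelace: 435.2677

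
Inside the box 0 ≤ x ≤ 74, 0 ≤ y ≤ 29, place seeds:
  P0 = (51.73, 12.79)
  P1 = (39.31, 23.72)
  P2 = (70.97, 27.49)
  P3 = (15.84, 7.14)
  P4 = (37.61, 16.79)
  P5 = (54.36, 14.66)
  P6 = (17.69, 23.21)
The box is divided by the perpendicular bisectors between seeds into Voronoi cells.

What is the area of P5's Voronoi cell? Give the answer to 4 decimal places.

Area of P5's cell: 383.9848

1. box [0,74]×[0,29]: [(0, 0) (74, 0) (74, 29) (0, 29)]
2. ⊥bis P5·P0 via (53.045,13.725): [(62.8038, 0) (74, 0) (74, 29) (42.1841, 29)]  |A|=623.6753
3. ⊥bis P5·P1 via (46.835,19.19): [(47.9006, 20.9601) (62.8038, 0) (74, 0) (74, 29) (52.7406, 29)]  |A|=581.239
4. ⊥bis P5·P2 via (62.665,21.075): [(47.9006, 20.9601) (62.8038, 0) (74, 0) (74, 6.4005) (56.5435, 29) (52.7406, 29)]  |A|=383.9848
5. ⊥bis P5·P3 via (35.1,10.9): [(47.9006, 20.9601) (62.8038, 0) (74, 0) (74, 6.4005) (56.5435, 29) (52.7406, 29)]  |A|=383.9848
6. ⊥bis P5·P4 via (45.985,15.725): [(47.9006, 20.9601) (62.8038, 0) (74, 0) (74, 6.4005) (56.5435, 29) (52.7406, 29)]  |A|=383.9848
7. ⊥bis P5·P6 via (36.025,18.935): [(47.9006, 20.9601) (62.8038, 0) (74, 0) (74, 6.4005) (56.5435, 29) (52.7406, 29)]  |A|=383.9848
8. canonical 6-gon: [(47.9006, 20.9601) (62.8038, 0) (74, 0) (74, 6.4005) (56.5435, 29) (52.7406, 29)]
9. shoelace: 383.9848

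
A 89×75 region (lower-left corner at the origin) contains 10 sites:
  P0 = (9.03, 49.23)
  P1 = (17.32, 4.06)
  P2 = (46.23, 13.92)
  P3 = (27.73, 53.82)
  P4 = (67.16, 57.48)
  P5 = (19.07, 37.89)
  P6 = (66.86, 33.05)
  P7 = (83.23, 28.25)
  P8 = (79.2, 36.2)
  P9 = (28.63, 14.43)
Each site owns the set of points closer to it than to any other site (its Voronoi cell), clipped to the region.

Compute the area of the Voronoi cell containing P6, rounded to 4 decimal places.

1. box [0,89]×[0,75]: [(0, 0) (89, 0) (89, 75) (0, 75)]
2. ⊥bis P6·P0 via (37.945,41.14): [(26.4346, 0) (89, 0) (89, 75) (47.4185, 75)]  |A|=3905.5065
3. ⊥bis P6·P1 via (42.09,18.555): [(35.0107, 30.6525) (52.9481, 0) (89, 0) (89, 75) (47.4185, 75)]  |A|=3499.1546
4. ⊥bis P6·P2 via (56.545,23.485): [(38.4616, 42.9864) (78.3224, 0) (89, 0) (89, 75) (47.4185, 75)]  |A|=2790.273
5. ⊥bis P6·P3 via (47.295,43.435): [(43.9279, 37.0914) (78.3224, 0) (89, 0) (89, 75) (64.0495, 75)]  |A|=2361.1462
6. ⊥bis P6·P4 via (67.01,45.265): [(48.3877, 45.4937) (43.9279, 37.0914) (78.3224, 0) (89, 0) (89, 44.995)]  |A|=1383.7619
7. ⊥bis P6·P5 via (42.965,35.47): [(48.3877, 45.4937) (43.9279, 37.0914) (78.3224, 0) (89, 0) (89, 44.995)]  |A|=1383.7619
8. ⊥bis P6·P7 via (75.045,30.65): [(79.2862, 45.1142) (48.3877, 45.4937) (43.9279, 37.0914) (69.0043, 10.0487)]  |A|=709.3382
9. ⊥bis P6·P8 via (73.03,34.625): [(74.5102, 28.8262) (70.3243, 45.2243) (48.3877, 45.4937) (43.9279, 37.0914) (69.0043, 10.0487)]  |A|=636.09
10. ⊥bis P6·P9 via (47.745,23.74): [(74.5102, 28.8262) (70.3243, 45.2243) (48.3877, 45.4937) (43.9279, 37.0914) (69.0043, 10.0487)]  |A|=636.09
11. canonical 5-gon: [(74.5102, 28.8262) (70.3243, 45.2243) (48.3877, 45.4937) (43.9279, 37.0914) (69.0043, 10.0487)]
12. shoelace: 636.09

Area of P6's cell: 636.0900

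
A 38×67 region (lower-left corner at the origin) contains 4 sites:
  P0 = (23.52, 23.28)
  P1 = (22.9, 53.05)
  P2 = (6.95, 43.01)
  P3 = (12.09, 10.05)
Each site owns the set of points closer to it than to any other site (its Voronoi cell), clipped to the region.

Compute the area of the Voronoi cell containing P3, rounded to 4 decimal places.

Area of P3's cell: 570.3555

1. box [0,38]×[0,67]: [(0, 0) (38, 0) (38, 67) (0, 67)]
2. ⊥bis P3·P0 via (17.805,16.665): [(0, 32.0476) (0, 0) (37.0944, 0)]  |A|=594.3925
3. ⊥bis P3·P1 via (17.495,31.55): [(0, 32.0476) (0, 0) (37.0944, 0)]  |A|=594.3925
4. ⊥bis P3·P2 via (9.52,26.53): [(6.8656, 26.1161) (0, 25.0454) (0, 0) (37.0944, 0)]  |A|=570.3555
5. canonical 4-gon: [(6.8656, 26.1161) (0, 25.0454) (0, 0) (37.0944, 0)]
6. shoelace: 570.3555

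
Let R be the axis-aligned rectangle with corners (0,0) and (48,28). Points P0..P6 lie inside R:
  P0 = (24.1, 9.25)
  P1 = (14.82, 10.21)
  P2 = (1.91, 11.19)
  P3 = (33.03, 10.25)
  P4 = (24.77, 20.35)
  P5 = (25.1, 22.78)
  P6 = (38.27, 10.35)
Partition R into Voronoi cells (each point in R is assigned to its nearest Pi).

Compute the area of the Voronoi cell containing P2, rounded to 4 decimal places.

1. box [0,48]×[0,28]: [(0, 0) (48, 0) (48, 28) (0, 28)]
2. ⊥bis P2·P0 via (13.005,10.22): [(0, 0) (12.1115, 0) (14.5594, 28) (0, 28)]  |A|=373.3932
3. ⊥bis P2·P1 via (8.365,10.7): [(0, 0) (7.5528, 0) (9.6782, 28) (0, 28)]  |A|=241.2341
4. ⊥bis P2·P3 via (17.47,10.72): [(0, 0) (7.5528, 0) (9.6782, 28) (0, 28)]  |A|=241.2341
5. ⊥bis P2·P4 via (13.34,15.77): [(0, 0) (7.5528, 0) (9.4809, 25.4008) (8.4394, 28) (0, 28)]  |A|=239.6241
6. ⊥bis P2·P5 via (13.505,16.985): [(0, 0) (7.5528, 0) (9.4569, 25.0846) (7.9999, 28) (0, 28)]  |A|=238.7876
7. ⊥bis P2·P6 via (20.09,10.77): [(0, 0) (7.5528, 0) (9.4569, 25.0846) (7.9999, 28) (0, 28)]  |A|=238.7876
8. canonical 5-gon: [(0, 0) (7.5528, 0) (9.4569, 25.0846) (7.9999, 28) (0, 28)]
9. shoelace: 238.7876

Area of P2's cell: 238.7876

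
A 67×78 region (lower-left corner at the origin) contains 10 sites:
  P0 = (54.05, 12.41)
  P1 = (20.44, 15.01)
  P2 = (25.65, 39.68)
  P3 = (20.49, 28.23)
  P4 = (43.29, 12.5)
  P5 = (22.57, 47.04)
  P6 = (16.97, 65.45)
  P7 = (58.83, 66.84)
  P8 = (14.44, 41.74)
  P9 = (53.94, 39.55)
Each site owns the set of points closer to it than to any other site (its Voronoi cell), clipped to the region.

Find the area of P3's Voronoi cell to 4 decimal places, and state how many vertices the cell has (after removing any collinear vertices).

1. box [0,67]×[0,78]: [(0, 0) (67, 0) (67, 78) (0, 78)]
2. ⊥bis P3·P0 via (37.27,20.32): [(0, 0) (27.6913, 0) (64.46, 78) (0, 78)]  |A|=3593.9007
3. ⊥bis P3·P1 via (20.465,21.62): [(0, 21.6974) (37.8518, 21.5542) (64.46, 78) (0, 78)]  |A|=2884.8256
4. ⊥bis P3·P2 via (23.07,33.955): [(0, 44.3516) (0, 21.6974) (37.8518, 21.5542) (40.0832, 26.2879)]  |A|=543.7755
5. ⊥bis P3·P4 via (31.89,20.365): [(36.9503, 27.6998) (0, 44.3516) (0, 21.6974) (32.7239, 21.5736)]  |A|=519.037
6. ⊥bis P3·P5 via (21.53,37.635): [(36.9503, 27.6998) (12.7496, 38.6059) (0, 40.0158) (0, 21.6974) (32.7239, 21.5736)]  |A|=491.3969
7. ⊥bis P3·P6 via (18.73,46.84): [(36.9503, 27.6998) (12.7496, 38.6059) (0, 40.0158) (0, 21.6974) (32.7239, 21.5736)]  |A|=491.3969
8. ⊥bis P3·P7 via (39.66,47.535): [(36.9503, 27.6998) (12.7496, 38.6059) (0, 40.0158) (0, 21.6974) (32.7239, 21.5736)]  |A|=491.3969
9. ⊥bis P3·P8 via (17.465,34.985): [(36.9503, 27.6998) (19.13, 35.7306) (0, 27.1639) (0, 21.6974) (32.7239, 21.5736)]  |A|=354.6368
10. ⊥bis P3·P9 via (37.215,33.89): [(36.9503, 27.6998) (19.13, 35.7306) (0, 27.1639) (0, 21.6974) (32.7239, 21.5736)]  |A|=354.6368
11. canonical 5-gon: [(36.9503, 27.6998) (19.13, 35.7306) (0, 27.1639) (0, 21.6974) (32.7239, 21.5736)]
12. shoelace: 354.6368

Area of P3's cell: 354.6368 (5 vertices)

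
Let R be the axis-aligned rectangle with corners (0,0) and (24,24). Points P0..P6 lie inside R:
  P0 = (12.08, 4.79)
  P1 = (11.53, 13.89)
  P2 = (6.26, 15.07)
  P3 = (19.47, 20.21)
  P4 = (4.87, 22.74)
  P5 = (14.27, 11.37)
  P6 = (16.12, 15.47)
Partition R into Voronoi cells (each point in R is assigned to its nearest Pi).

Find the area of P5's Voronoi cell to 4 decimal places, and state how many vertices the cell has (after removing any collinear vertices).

Area of P5's cell: 68.3746 (4 vertices)

1. box [0,24]×[0,24]: [(0, 0) (24, 0) (24, 24) (0, 24)]
2. ⊥bis P5·P0 via (13.175,8.08): [(0, 12.465) (24, 4.4772) (24, 24) (0, 24)]  |A|=372.6943
3. ⊥bis P5·P1 via (12.9,12.63): [(9.7605, 9.2164) (24, 4.4772) (24, 24) (23.3571, 24)]  |A|=143.75
4. ⊥bis P5·P2 via (10.265,13.22): [(9.7605, 9.2164) (24, 4.4772) (24, 24) (23.3571, 24)]  |A|=143.75
5. ⊥bis P5·P3 via (16.87,15.79): [(16.1797, 16.196) (9.7605, 9.2164) (24, 4.4772) (24, 11.5959)]  |A|=92.7395
6. ⊥bis P5·P4 via (9.57,17.055): [(16.1797, 16.196) (9.7605, 9.2164) (24, 4.4772) (24, 11.5959)]  |A|=92.7395
7. ⊥bis P5·P6 via (15.195,13.42): [(14.0866, 13.9201) (9.7605, 9.2164) (24, 4.4772) (24, 9.447)]  |A|=68.3746
8. canonical 4-gon: [(14.0866, 13.9201) (9.7605, 9.2164) (24, 4.4772) (24, 9.447)]
9. shoelace: 68.3746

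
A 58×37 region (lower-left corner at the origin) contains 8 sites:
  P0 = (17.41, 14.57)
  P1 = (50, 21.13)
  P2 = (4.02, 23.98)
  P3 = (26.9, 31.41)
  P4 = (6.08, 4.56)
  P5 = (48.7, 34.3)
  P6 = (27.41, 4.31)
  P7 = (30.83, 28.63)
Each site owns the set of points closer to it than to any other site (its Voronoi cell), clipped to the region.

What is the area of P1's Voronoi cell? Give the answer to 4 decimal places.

1. box [0,58]×[0,37]: [(0, 0) (58, 0) (58, 37) (0, 37)]
2. ⊥bis P1·P0 via (33.705,17.85): [(37.298, 0) (58, 0) (58, 37) (29.8503, 37)]  |A|=903.756
3. ⊥bis P1·P2 via (27.01,22.555): [(37.298, 0) (58, 0) (58, 37) (29.8503, 37)]  |A|=903.756
4. ⊥bis P1·P3 via (38.45,26.27): [(34.0158, 16.306) (37.298, 0) (58, 0) (58, 37) (43.2251, 37)]  |A|=765.3672
5. ⊥bis P1·P4 via (28.04,12.845): [(34.0158, 16.306) (37.298, 0) (58, 0) (58, 37) (43.2251, 37)]  |A|=765.3672
6. ⊥bis P1·P5 via (49.35,27.715): [(38.6218, 26.656) (34.0158, 16.306) (37.298, 0) (58, 0) (58, 28.5688)]  |A|=607.2611
7. ⊥bis P1·P6 via (38.705,12.72): [(38.6218, 26.656) (34.7712, 18.0033) (48.176, 0) (58, 0) (58, 28.5688)]  |A|=500.3968
8. ⊥bis P1·P7 via (40.415,24.88): [(41.2098, 26.9115) (36.7073, 15.403) (48.176, 0) (58, 0) (58, 28.5688)]  |A|=472.6973
9. canonical 5-gon: [(41.2098, 26.9115) (36.7073, 15.403) (48.176, 0) (58, 0) (58, 28.5688)]
10. shoelace: 472.6973

Area of P1's cell: 472.6973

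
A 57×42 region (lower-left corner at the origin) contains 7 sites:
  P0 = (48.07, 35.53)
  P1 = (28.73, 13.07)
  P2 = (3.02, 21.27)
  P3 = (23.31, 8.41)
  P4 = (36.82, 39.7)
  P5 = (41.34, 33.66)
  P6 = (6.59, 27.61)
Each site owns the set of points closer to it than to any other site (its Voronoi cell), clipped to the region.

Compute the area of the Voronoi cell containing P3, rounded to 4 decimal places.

1. box [0,57]×[0,42]: [(0, 0) (57, 0) (57, 42) (0, 42)]
2. ⊥bis P3·P0 via (35.69,21.97): [(0, 0) (57, 0) (57, 2.5144) (13.7508, 42) (0, 42)]  |A|=1540.1407
3. ⊥bis P3·P1 via (26.02,10.74): [(0, 41.0036) (0, 0) (35.254, 0)]  |A|=722.771
4. ⊥bis P3·P2 via (13.165,14.84): [(17.1242, 21.0866) (3.7593, 0) (35.254, 0)]  |A|=332.0593
5. ⊥bis P3·P4 via (30.065,24.055): [(17.1242, 21.0866) (3.7593, 0) (35.254, 0)]  |A|=332.0593
6. ⊥bis P3·P5 via (32.325,21.035): [(17.1242, 21.0866) (3.7593, 0) (35.254, 0)]  |A|=332.0593
7. ⊥bis P3·P6 via (14.95,18.01): [(17.706, 20.41) (15.4503, 18.4457) (3.7593, 0) (35.254, 0)]  |A|=330.7248
8. canonical 4-gon: [(17.706, 20.41) (15.4503, 18.4457) (3.7593, 0) (35.254, 0)]
9. shoelace: 330.7248

Area of P3's cell: 330.7248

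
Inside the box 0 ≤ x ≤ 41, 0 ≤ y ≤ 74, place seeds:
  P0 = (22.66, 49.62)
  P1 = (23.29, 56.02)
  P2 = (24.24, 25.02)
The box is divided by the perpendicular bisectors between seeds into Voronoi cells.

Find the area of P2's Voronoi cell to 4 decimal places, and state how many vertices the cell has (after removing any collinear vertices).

1. box [0,41]×[0,74]: [(0, 0) (41, 0) (41, 74) (0, 74)]
2. ⊥bis P2·P0 via (23.45,37.32): [(0, 35.8139) (0, 0) (41, 0) (41, 38.4472)]  |A|=1522.3517
3. ⊥bis P2·P1 via (23.765,40.52): [(0, 35.8139) (0, 0) (41, 0) (41, 38.4472)]  |A|=1522.3517
4. canonical 4-gon: [(0, 35.8139) (0, 0) (41, 0) (41, 38.4472)]
5. shoelace: 1522.3517

Area of P2's cell: 1522.3517 (4 vertices)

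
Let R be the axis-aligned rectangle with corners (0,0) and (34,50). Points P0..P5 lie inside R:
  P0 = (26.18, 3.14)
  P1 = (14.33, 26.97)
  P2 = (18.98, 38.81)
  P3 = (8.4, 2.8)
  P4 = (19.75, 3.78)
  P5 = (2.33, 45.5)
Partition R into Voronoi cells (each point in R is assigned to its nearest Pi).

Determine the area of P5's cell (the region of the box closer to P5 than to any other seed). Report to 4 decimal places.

Area of P5's cell: 174.4563

1. box [0,34]×[0,50]: [(0, 0) (34, 0) (34, 50) (0, 50)]
2. ⊥bis P5·P0 via (14.255,24.32): [(0, 16.294) (34, 35.4371) (34, 50) (0, 50)]  |A|=820.5723
3. ⊥bis P5·P1 via (8.33,36.235): [(0, 30.8405) (29.5855, 50) (0, 50)]  |A|=283.4212
4. ⊥bis P5·P2 via (10.655,42.155): [(0, 30.8405) (8.2575, 36.188) (13.8071, 50) (0, 50)]  |A|=174.4563
5. ⊥bis P5·P3 via (5.365,24.15): [(0, 30.8405) (8.2575, 36.188) (13.8071, 50) (0, 50)]  |A|=174.4563
6. ⊥bis P5·P4 via (11.04,24.64): [(0, 30.8405) (8.2575, 36.188) (13.8071, 50) (0, 50)]  |A|=174.4563
7. canonical 4-gon: [(0, 30.8405) (8.2575, 36.188) (13.8071, 50) (0, 50)]
8. shoelace: 174.4563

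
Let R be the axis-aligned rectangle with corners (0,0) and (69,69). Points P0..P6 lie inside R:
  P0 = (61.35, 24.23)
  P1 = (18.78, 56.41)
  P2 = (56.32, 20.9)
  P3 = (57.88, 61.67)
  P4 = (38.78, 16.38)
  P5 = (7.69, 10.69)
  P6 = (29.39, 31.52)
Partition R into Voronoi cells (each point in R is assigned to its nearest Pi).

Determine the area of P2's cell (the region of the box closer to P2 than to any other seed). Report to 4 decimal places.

Area of P2's cell: 486.6759

1. box [0,69]×[0,69]: [(0, 0) (69, 0) (69, 69) (0, 69)]
2. ⊥bis P2·P0 via (58.835,22.565): [(0, 0) (69, 0) (69, 7.2107) (28.0937, 69) (0, 69)]  |A|=3497.2145
3. ⊥bis P2·P1 via (37.55,38.655): [(0.9853, 0) (69, 0) (69, 7.2107) (43.8052, 45.2677)]  |A|=1630.2718
4. ⊥bis P2·P3 via (57.1,41.285): [(40.6338, 41.9151) (0.9853, 0) (69, 0) (69, 7.2107) (46.1648, 41.7034)]  |A|=1620.6642
5. ⊥bis P2·P4 via (47.55,18.64): [(41.5612, 41.8796) (52.3535, 0) (69, 0) (69, 7.2107) (46.1648, 41.7034)]  |A|=524.8847
6. ⊥bis P2·P5 via (32.005,15.795): [(41.5612, 41.8796) (52.3535, 0) (69, 0) (69, 7.2107) (46.1648, 41.7034)]  |A|=524.8847
7. ⊥bis P2·P6 via (42.855,26.21): [(44.5147, 30.4186) (52.3535, 0) (69, 0) (69, 7.2107) (47.9196, 39.0528)]  |A|=486.6759
8. canonical 5-gon: [(44.5147, 30.4186) (52.3535, 0) (69, 0) (69, 7.2107) (47.9196, 39.0528)]
9. shoelace: 486.6759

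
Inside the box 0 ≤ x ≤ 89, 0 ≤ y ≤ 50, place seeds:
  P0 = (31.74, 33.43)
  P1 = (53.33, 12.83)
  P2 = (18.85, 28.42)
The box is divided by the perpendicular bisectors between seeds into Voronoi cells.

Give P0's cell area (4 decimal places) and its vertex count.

Area of P0's cell: 941.7758 (3 vertices)

1. box [0,89]×[0,50]: [(0, 0) (89, 0) (89, 50) (0, 50)]
2. ⊥bis P0·P1 via (42.535,23.13): [(0, 0) (20.4656, 0) (68.1729, 50) (0, 50)]  |A|=2215.9626
3. ⊥bis P0·P2 via (25.295,30.925): [(32.4378, 12.5476) (68.1729, 50) (17.8811, 50)]  |A|=941.7758
4. canonical 3-gon: [(32.4378, 12.5476) (68.1729, 50) (17.8811, 50)]
5. shoelace: 941.7758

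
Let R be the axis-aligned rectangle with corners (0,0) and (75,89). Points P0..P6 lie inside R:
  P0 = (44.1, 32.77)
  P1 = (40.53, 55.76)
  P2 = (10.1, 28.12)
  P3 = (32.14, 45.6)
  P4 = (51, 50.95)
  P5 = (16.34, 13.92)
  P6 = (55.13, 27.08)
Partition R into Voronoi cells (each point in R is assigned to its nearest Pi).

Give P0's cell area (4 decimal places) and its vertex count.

Area of P0's cell: 447.1631 (5 vertices)

1. box [0,75]×[0,89]: [(0, 0) (75, 0) (75, 89) (0, 89)]
2. ⊥bis P0·P1 via (42.315,44.265): [(0, 37.6941) (0, 0) (75, 0) (75, 49.3405)]  |A|=3263.7977
3. ⊥bis P0·P2 via (27.1,30.445): [(25.5656, 41.6641) (31.2638, 0) (75, 0) (75, 49.3405)]  |A|=2130.6722
4. ⊥bis P0·P3 via (38.12,39.185): [(43.8203, 44.4987) (27.2859, 29.0856) (31.2638, 0) (75, 0) (75, 49.3405)]  |A|=2013.4259
5. ⊥bis P0·P4 via (47.55,41.86): [(42.8878, 43.6295) (27.2859, 29.0856) (31.2638, 0) (75, 0) (75, 31.4417)]  |A|=1714.7466
6. ⊥bis P0·P5 via (30.22,23.345): [(42.8878, 43.6295) (27.2859, 29.0856) (27.529, 27.3079) (46.0721, 0) (75, 0) (75, 31.4417)]  |A|=1512.5552
7. ⊥bis P0·P6 via (49.615,29.925): [(54.4257, 39.2504) (42.8878, 43.6295) (27.2859, 29.0856) (27.529, 27.3079) (39.3128, 9.9543)]  |A|=447.1631
8. canonical 5-gon: [(54.4257, 39.2504) (42.8878, 43.6295) (27.2859, 29.0856) (27.529, 27.3079) (39.3128, 9.9543)]
9. shoelace: 447.1631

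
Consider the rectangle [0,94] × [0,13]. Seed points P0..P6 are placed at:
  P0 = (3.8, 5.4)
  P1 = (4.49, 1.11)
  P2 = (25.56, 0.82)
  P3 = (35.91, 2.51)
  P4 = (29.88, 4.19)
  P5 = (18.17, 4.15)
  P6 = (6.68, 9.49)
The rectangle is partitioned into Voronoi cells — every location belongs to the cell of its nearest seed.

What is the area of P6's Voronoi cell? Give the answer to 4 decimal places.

1. box [0,94]×[0,13]: [(0, 0) (94, 0) (94, 13) (0, 13)]
2. ⊥bis P6·P0 via (5.24,7.445): [(0, 11.1348) (15.8129, 0) (94, 0) (94, 13) (0, 13)]  |A|=1133.9632
3. ⊥bis P6·P1 via (5.585,5.3): [(0, 11.1348) (9.8803, 4.1775) (25.8654, 0) (94, 0) (94, 13) (0, 13)]  |A|=1112.9664
4. ⊥bis P6·P2 via (16.12,5.155): [(0, 11.1348) (9.8803, 4.1775) (15.0506, 2.8263) (19.7226, 13) (0, 13)]  |A|=125.6726
5. ⊥bis P6·P3 via (21.295,6): [(0, 11.1348) (9.8803, 4.1775) (15.0506, 2.8263) (19.7226, 13) (0, 13)]  |A|=125.6726
6. ⊥bis P6·P4 via (18.28,6.84): [(0, 11.1348) (9.8803, 4.1775) (15.0506, 2.8263) (19.6523, 12.847) (19.6872, 13) (0, 13)]  |A|=125.6699
7. ⊥bis P6·P5 via (12.425,6.82): [(0, 11.1348) (9.8803, 4.1775) (11.0543, 3.8707) (15.2972, 13) (0, 13)]  |A|=82.7039
8. canonical 5-gon: [(0, 11.1348) (9.8803, 4.1775) (11.0543, 3.8707) (15.2972, 13) (0, 13)]
9. shoelace: 82.7039

Area of P6's cell: 82.7039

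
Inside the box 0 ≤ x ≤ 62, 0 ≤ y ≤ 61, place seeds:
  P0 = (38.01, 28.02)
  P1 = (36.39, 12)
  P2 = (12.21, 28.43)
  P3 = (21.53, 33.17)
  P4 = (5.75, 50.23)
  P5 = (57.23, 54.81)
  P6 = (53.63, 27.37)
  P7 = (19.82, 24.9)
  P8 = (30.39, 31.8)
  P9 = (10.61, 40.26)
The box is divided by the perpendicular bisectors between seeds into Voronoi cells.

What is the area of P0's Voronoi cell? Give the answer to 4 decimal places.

1. box [0,62]×[0,61]: [(0, 0) (62, 0) (62, 61) (0, 61)]
2. ⊥bis P0·P1 via (37.2,20.01): [(0, 23.7718) (62, 17.5021) (62, 61) (0, 61)]  |A|=2502.5081
3. ⊥bis P0·P2 via (25.11,28.225): [(24.9991, 21.2438) (62, 17.5021) (62, 61) (25.6308, 61)]  |A|=1527.6807
4. ⊥bis P0·P3 via (29.77,30.595): [(26.7911, 21.0626) (62, 17.5021) (62, 61) (39.2716, 61)]  |A|=1219.6131
5. ⊥bis P0·P4 via (21.88,39.125): [(26.7911, 21.0626) (62, 17.5021) (62, 61) (39.2716, 61)]  |A|=1219.6131
6. ⊥bis P0·P5 via (47.62,41.415): [(35.801, 49.8943) (26.7911, 21.0626) (62, 17.5021) (62, 31.0983)]  |A|=701.7091
7. ⊥bis P0·P6 via (45.82,27.695): [(46.4266, 42.2712) (35.801, 49.8943) (26.7911, 21.0626) (45.4654, 19.1742)]  |A|=404.0859
8. ⊥bis P0·P7 via (28.915,26.46): [(46.4266, 42.2712) (35.801, 49.8943) (28.7601, 27.3632) (29.8946, 20.7487) (45.4654, 19.1742)]  |A|=393.9999
9. ⊥bis P0·P8 via (34.2,29.91): [(46.4266, 42.2712) (41.9316, 45.496) (29.8332, 21.107) (29.8946, 20.7487) (45.4654, 19.1742)]  |A|=258.5201
10. ⊥bis P0·P9 via (24.31,34.14): [(46.4266, 42.2712) (41.9316, 45.496) (29.8332, 21.107) (29.8946, 20.7487) (45.4654, 19.1742)]  |A|=258.5201
11. canonical 5-gon: [(46.4266, 42.2712) (41.9316, 45.496) (29.8332, 21.107) (29.8946, 20.7487) (45.4654, 19.1742)]
12. shoelace: 258.5201

Area of P0's cell: 258.5201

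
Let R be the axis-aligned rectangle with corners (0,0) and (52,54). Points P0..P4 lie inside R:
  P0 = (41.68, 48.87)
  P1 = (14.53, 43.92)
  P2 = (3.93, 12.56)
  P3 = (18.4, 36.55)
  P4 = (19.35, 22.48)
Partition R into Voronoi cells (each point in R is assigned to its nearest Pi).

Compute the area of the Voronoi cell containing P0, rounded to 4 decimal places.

Area of P0's cell: 600.1142

1. box [0,52]×[0,54]: [(0, 0) (52, 0) (52, 54) (0, 54)]
2. ⊥bis P0·P1 via (28.105,46.395): [(36.5638, 0) (52, 0) (52, 54) (26.7185, 54)]  |A|=1099.3803
3. ⊥bis P0·P2 via (22.805,30.715): [(32.872, 20.2488) (52, 0.3622) (52, 54) (26.7185, 54)]  |A|=939.6341
4. ⊥bis P0·P3 via (30.04,42.71): [(28.113, 46.3514) (52, 1.2142) (52, 54) (26.7185, 54)]  |A|=727.1336
5. ⊥bis P0·P4 via (30.515,35.675): [(28.113, 46.3514) (36.3968, 30.6981) (52, 17.4954) (52, 54) (26.7185, 54)]  |A|=600.1142
6. canonical 5-gon: [(28.113, 46.3514) (36.3968, 30.6981) (52, 17.4954) (52, 54) (26.7185, 54)]
7. shoelace: 600.1142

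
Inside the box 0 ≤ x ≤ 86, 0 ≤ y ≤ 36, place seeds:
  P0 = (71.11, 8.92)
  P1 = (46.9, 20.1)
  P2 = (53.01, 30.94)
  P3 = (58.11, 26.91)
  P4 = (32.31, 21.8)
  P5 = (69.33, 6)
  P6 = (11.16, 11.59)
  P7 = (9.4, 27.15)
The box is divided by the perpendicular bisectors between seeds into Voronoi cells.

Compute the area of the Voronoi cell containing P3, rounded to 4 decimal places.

Area of P3's cell: 403.0565

1. box [0,86]×[0,36]: [(0, 0) (86, 0) (86, 36) (0, 36)]
2. ⊥bis P3·P0 via (64.61,17.915): [(0, 0) (39.8184, 0) (86, 33.3719) (86, 36) (0, 36)]  |A|=2325.4156
3. ⊥bis P3·P1 via (52.505,23.505): [(58.5578, 13.5415) (86, 33.3719) (86, 36) (44.9144, 36)]  |A|=497.4209
4. ⊥bis P3·P2 via (55.56,28.925): [(51.9713, 24.3835) (58.5578, 13.5415) (86, 33.3719) (86, 36) (61.1506, 36)]  |A|=403.1166
5. ⊥bis P3·P4 via (45.21,24.355): [(51.9713, 24.3835) (58.5578, 13.5415) (86, 33.3719) (86, 36) (61.1506, 36)]  |A|=403.1166
6. ⊥bis P3·P5 via (63.72,16.455): [(51.9713, 24.3835) (58.492, 13.6497) (59.3292, 14.0989) (86, 33.3719) (86, 36) (61.1506, 36)]  |A|=403.0565
7. ⊥bis P3·P6 via (34.635,19.25): [(51.9713, 24.3835) (58.492, 13.6497) (59.3292, 14.0989) (86, 33.3719) (86, 36) (61.1506, 36)]  |A|=403.0565
8. ⊥bis P3·P7 via (33.755,27.03): [(51.9713, 24.3835) (58.492, 13.6497) (59.3292, 14.0989) (86, 33.3719) (86, 36) (61.1506, 36)]  |A|=403.0565
9. canonical 6-gon: [(51.9713, 24.3835) (58.492, 13.6497) (59.3292, 14.0989) (86, 33.3719) (86, 36) (61.1506, 36)]
10. shoelace: 403.0565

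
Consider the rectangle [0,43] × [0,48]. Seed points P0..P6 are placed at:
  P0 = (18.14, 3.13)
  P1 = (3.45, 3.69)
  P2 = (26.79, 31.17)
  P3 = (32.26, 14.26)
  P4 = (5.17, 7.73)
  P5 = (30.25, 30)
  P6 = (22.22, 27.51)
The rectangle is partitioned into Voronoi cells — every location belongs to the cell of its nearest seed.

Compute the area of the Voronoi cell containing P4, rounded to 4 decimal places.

Area of P4's cell: 250.5557

1. box [0,43]×[0,48]: [(0, 0) (43, 0) (43, 48) (0, 48)]
2. ⊥bis P4·P0 via (11.655,5.43): [(0, 0) (9.7292, 0) (26.7531, 48) (0, 48)]  |A|=875.5738
3. ⊥bis P4·P1 via (4.31,5.71): [(0, 7.545) (10.7777, 2.9564) (26.7531, 48) (0, 48)]  |A|=820.5334
4. ⊥bis P4·P2 via (15.98,19.45): [(0, 34.1892) (0, 7.545) (10.7777, 2.9564) (16.4678, 19.0001)]  |A|=318.898
5. ⊥bis P4·P3 via (18.715,10.995): [(0, 34.1892) (0, 7.545) (10.7777, 2.9564) (16.4678, 19.0001)]  |A|=318.898
6. ⊥bis P4·P5 via (17.71,18.865): [(0, 34.1892) (0, 7.545) (10.7777, 2.9564) (16.4678, 19.0001)]  |A|=318.898
7. ⊥bis P4·P6 via (13.695,17.62): [(0, 29.4248) (0, 7.545) (10.7777, 2.9564) (15.4437, 16.1126)]  |A|=250.5557
8. canonical 4-gon: [(0, 29.4248) (0, 7.545) (10.7777, 2.9564) (15.4437, 16.1126)]
9. shoelace: 250.5557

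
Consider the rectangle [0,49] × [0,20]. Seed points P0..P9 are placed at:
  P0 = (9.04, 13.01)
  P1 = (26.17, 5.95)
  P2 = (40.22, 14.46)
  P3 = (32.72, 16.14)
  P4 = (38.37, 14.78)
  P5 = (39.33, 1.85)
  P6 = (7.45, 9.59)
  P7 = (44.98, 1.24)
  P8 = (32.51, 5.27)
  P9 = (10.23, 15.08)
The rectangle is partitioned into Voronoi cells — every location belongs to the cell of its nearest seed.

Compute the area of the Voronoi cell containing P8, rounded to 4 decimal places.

1. box [0,49]×[0,20]: [(0, 0) (49, 0) (49, 20) (0, 20)]
2. ⊥bis P8·P0 via (20.775,9.14): [(17.7608, 0) (49, 0) (49, 20) (24.3564, 20)]  |A|=558.8277
3. ⊥bis P8·P1 via (29.34,5.61): [(28.7383, 0) (49, 0) (49, 20) (30.8834, 20)]  |A|=383.783
4. ⊥bis P8·P2 via (36.365,9.865): [(30.3386, 14.9208) (28.7383, 0) (48.1237, 0)]  |A|=144.6231
5. ⊥bis P8·P3 via (32.615,10.705): [(35.4285, 10.6506) (29.8921, 10.7576) (28.7383, 0) (48.1237, 0)]  |A|=133.0745
6. ⊥bis P8·P4 via (35.44,10.025): [(38.2054, 8.321) (34.3922, 10.6707) (29.8921, 10.7576) (28.7383, 0) (48.1237, 0)]  |A|=131.895
7. ⊥bis P8·P5 via (35.92,3.56): [(38.2772, 8.2607) (38.2054, 8.321) (34.3922, 10.6707) (29.8921, 10.7576) (28.7383, 0) (34.1348, 0)]  |A|=74.116
8. ⊥bis P8·P6 via (19.98,7.43): [(38.2772, 8.2607) (38.2054, 8.321) (34.3922, 10.6707) (29.8921, 10.7576) (28.7383, 0) (34.1348, 0)]  |A|=74.116
9. ⊥bis P8·P7 via (38.745,3.255): [(38.2772, 8.2607) (38.2054, 8.321) (34.3922, 10.6707) (29.8921, 10.7576) (28.7383, 0) (34.1348, 0)]  |A|=74.116
10. ⊥bis P8·P9 via (21.37,10.175): [(38.2772, 8.2607) (38.2054, 8.321) (34.3922, 10.6707) (29.8921, 10.7576) (28.7383, 0) (34.1348, 0)]  |A|=74.116
11. canonical 6-gon: [(38.2772, 8.2607) (38.2054, 8.321) (34.3922, 10.6707) (29.8921, 10.7576) (28.7383, 0) (34.1348, 0)]
12. shoelace: 74.116

Area of P8's cell: 74.1160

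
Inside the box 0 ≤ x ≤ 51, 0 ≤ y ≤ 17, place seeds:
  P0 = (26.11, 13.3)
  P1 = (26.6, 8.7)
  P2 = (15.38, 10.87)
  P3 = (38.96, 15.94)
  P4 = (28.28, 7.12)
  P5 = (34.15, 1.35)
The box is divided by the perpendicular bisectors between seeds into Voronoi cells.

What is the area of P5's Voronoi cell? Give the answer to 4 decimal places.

1. box [0,51]×[0,17]: [(0, 0) (51, 0) (51, 17) (0, 17)]
2. ⊥bis P5·P0 via (30.13,7.325): [(19.2427, 0) (51, 0) (51, 17) (44.5101, 17)]  |A|=325.1008
3. ⊥bis P5·P1 via (30.375,5.025): [(37.3298, 12.1691) (25.4831, 0) (51, 0) (51, 17) (44.5101, 17)]  |A|=287.1309
4. ⊥bis P5·P2 via (24.765,6.11): [(37.3298, 12.1691) (25.4831, 0) (51, 0) (51, 17) (44.5101, 17)]  |A|=287.1309
5. ⊥bis P5·P3 via (36.555,8.645): [(34.5444, 9.3079) (25.4831, 0) (51, 0) (51, 3.8828)]  |A|=150.7006
6. ⊥bis P5·P4 via (31.215,4.235): [(35.7959, 8.8953) (27.0521, 0) (51, 0) (51, 3.8828)]  |A|=136.0286
7. canonical 4-gon: [(35.7959, 8.8953) (27.0521, 0) (51, 0) (51, 3.8828)]
8. shoelace: 136.0286

Area of P5's cell: 136.0286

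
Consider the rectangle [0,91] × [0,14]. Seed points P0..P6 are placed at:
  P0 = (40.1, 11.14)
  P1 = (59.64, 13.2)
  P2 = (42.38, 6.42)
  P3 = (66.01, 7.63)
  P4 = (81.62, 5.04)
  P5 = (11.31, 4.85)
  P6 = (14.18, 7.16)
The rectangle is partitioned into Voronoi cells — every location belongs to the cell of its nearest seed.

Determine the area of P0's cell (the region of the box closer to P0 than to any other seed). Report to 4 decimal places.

1. box [0,91]×[0,14]: [(0, 0) (91, 0) (91, 14) (0, 14)]
2. ⊥bis P0·P1 via (49.87,12.17): [(0, 0) (51.153, 0) (49.6771, 14) (0, 14)]  |A|=705.8106
3. ⊥bis P0·P2 via (41.24,8.78): [(0, 0) (23.0639, 0) (49.7919, 12.911) (49.6771, 14) (0, 14)]  |A|=524.4812
4. ⊥bis P0·P3 via (53.055,9.385): [(0, 0) (23.0639, 0) (49.7919, 12.911) (49.6771, 14) (0, 14)]  |A|=524.4812
5. ⊥bis P0·P4 via (60.86,8.09): [(0, 0) (23.0639, 0) (49.7919, 12.911) (49.6771, 14) (0, 14)]  |A|=524.4812
6. ⊥bis P0·P5 via (25.705,7.995): [(27.0329, 1.9172) (49.7919, 12.911) (49.6771, 14) (24.393, 14)]  |A|=165.774
7. ⊥bis P0·P6 via (27.14,9.15): [(28.1665, 2.4648) (49.7919, 12.911) (49.6771, 14) (26.3953, 14)]  |A|=146.6544
8. canonical 4-gon: [(28.1665, 2.4648) (49.7919, 12.911) (49.6771, 14) (26.3953, 14)]
9. shoelace: 146.6544

Area of P0's cell: 146.6544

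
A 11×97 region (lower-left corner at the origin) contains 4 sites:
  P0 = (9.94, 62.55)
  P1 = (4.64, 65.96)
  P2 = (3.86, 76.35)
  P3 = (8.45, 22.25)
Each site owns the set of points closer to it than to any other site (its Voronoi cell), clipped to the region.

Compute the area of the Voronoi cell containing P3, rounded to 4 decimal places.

1. box [0,11]×[0,97]: [(0, 0) (11, 0) (11, 97) (0, 97)]
2. ⊥bis P3·P0 via (9.195,42.4): [(0, 42.74) (0, 0) (11, 0) (11, 42.3333)]  |A|=467.9028
3. ⊥bis P3·P1 via (6.545,44.105): [(0, 42.74) (0, 0) (11, 0) (11, 42.3333)]  |A|=467.9028
4. ⊥bis P3·P2 via (6.155,49.3): [(0, 42.74) (0, 0) (11, 0) (11, 42.3333)]  |A|=467.9028
5. canonical 4-gon: [(0, 42.74) (0, 0) (11, 0) (11, 42.3333)]
6. shoelace: 467.9028

Area of P3's cell: 467.9028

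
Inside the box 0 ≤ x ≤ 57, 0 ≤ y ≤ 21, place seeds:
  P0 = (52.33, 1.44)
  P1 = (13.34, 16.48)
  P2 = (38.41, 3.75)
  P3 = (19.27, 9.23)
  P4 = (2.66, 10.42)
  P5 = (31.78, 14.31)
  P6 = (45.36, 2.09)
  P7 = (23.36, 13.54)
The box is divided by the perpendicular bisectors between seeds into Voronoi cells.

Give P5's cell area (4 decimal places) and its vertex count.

Area of P5's cell: 208.2774 (4 vertices)

1. box [0,57]×[0,21]: [(0, 0) (57, 0) (57, 21) (0, 21)]
2. ⊥bis P5·P0 via (42.055,7.875): [(0, 0) (37.1231, 0) (50.2749, 21) (0, 21)]  |A|=917.6785
3. ⊥bis P5·P1 via (22.56,15.395): [(20.7483, 0) (37.1231, 0) (50.2749, 21) (23.2196, 21)]  |A|=456.0153
4. ⊥bis P5·P2 via (35.095,9.03): [(20.7512, 0.0244) (47.7571, 16.9798) (50.2749, 21) (23.2196, 21)]  |A|=316.6906
5. ⊥bis P5·P3 via (25.525,11.77): [(22.8954, 18.2455) (28.3558, 4.7989) (47.7571, 16.9798) (50.2749, 21) (23.2196, 21)]  |A|=252.5271
6. ⊥bis P5·P4 via (17.22,12.365): [(22.8954, 18.2455) (28.3558, 4.7989) (47.7571, 16.9798) (50.2749, 21) (23.2196, 21)]  |A|=252.5271
7. ⊥bis P5·P6 via (38.57,8.2): [(22.8954, 18.2455) (28.3558, 4.7989) (44.7997, 15.123) (50.0881, 21) (23.2196, 21)]  |A|=248.371
8. ⊥bis P5·P7 via (27.57,13.925): [(28.4019, 4.8278) (44.7997, 15.123) (50.0881, 21) (26.923, 21)]  |A|=208.2774
9. canonical 4-gon: [(28.4019, 4.8278) (44.7997, 15.123) (50.0881, 21) (26.923, 21)]
10. shoelace: 208.2774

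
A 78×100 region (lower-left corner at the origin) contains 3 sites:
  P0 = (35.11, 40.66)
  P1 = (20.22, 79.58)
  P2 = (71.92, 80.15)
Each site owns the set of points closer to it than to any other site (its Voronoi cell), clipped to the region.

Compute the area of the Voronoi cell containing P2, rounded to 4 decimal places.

Area of P2's cell: 1519.2114

1. box [0,78]×[0,100]: [(0, 0) (78, 0) (78, 100) (0, 100)]
2. ⊥bis P2·P0 via (53.515,60.405): [(78, 37.5817) (78, 100) (11.0372, 100)]  |A|=2089.8516
3. ⊥bis P2·P1 via (46.07,79.865): [(46.2095, 67.2147) (78, 37.5817) (78, 100) (45.848, 100)]  |A|=1519.2114
4. canonical 4-gon: [(46.2095, 67.2147) (78, 37.5817) (78, 100) (45.848, 100)]
5. shoelace: 1519.2114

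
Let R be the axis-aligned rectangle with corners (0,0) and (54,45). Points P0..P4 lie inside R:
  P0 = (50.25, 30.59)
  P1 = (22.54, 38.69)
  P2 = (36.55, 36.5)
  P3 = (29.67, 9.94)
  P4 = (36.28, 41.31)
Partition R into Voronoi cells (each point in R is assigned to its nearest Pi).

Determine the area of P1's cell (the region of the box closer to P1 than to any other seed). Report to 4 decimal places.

Area of P1's cell: 678.6341

1. box [0,54]×[0,45]: [(0, 0) (54, 0) (54, 45) (0, 45)]
2. ⊥bis P1·P0 via (36.395,34.64): [(0, 0) (26.2693, 0) (39.4234, 45) (0, 45)]  |A|=1478.0843
3. ⊥bis P1·P2 via (29.545,37.595): [(0, 0) (23.6683, 0) (30.7025, 45) (0, 45)]  |A|=1223.3428
4. ⊥bis P1·P3 via (26.105,24.315): [(0, 17.841) (27.5241, 24.6669) (30.7025, 45) (0, 45)]  |A|=685.9025
5. ⊥bis P1·P4 via (29.41,40): [(0, 17.841) (27.5241, 24.6669) (29.6908, 38.5275) (28.4566, 45) (0, 45)]  |A|=678.6341
6. canonical 5-gon: [(0, 17.841) (27.5241, 24.6669) (29.6908, 38.5275) (28.4566, 45) (0, 45)]
7. shoelace: 678.6341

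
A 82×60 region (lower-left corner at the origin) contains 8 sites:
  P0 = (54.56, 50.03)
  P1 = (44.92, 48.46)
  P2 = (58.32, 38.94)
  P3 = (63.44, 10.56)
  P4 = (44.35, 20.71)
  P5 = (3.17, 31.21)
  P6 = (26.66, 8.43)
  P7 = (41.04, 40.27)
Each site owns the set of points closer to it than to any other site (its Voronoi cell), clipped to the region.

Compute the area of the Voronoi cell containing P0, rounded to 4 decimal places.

1. box [0,82]×[0,60]: [(0, 0) (82, 0) (82, 60) (0, 60)]
2. ⊥bis P0·P1 via (49.74,49.245): [(57.7602, 0) (82, 0) (82, 60) (47.9884, 60)]  |A|=1747.542
3. ⊥bis P0·P2 via (56.44,44.485): [(50.8253, 42.5814) (82, 53.151) (82, 60) (47.9884, 60)]  |A|=402.9763
4. ⊥bis P0·P3 via (59,30.295): [(50.8253, 42.5814) (82, 53.151) (82, 60) (47.9884, 60)]  |A|=402.9763
5. ⊥bis P0·P4 via (49.455,35.37): [(50.8253, 42.5814) (82, 53.151) (82, 60) (47.9884, 60)]  |A|=402.9763
6. ⊥bis P0·P5 via (28.865,40.62): [(50.8253, 42.5814) (82, 53.151) (82, 60) (47.9884, 60)]  |A|=402.9763
7. ⊥bis P0·P6 via (40.61,29.23): [(50.8253, 42.5814) (82, 53.151) (82, 60) (47.9884, 60)]  |A|=402.9763
8. ⊥bis P0·P7 via (47.8,45.15): [(50.8253, 42.5814) (82, 53.151) (82, 60) (47.9884, 60)]  |A|=402.9763
9. canonical 4-gon: [(50.8253, 42.5814) (82, 53.151) (82, 60) (47.9884, 60)]
10. shoelace: 402.9763

Area of P0's cell: 402.9763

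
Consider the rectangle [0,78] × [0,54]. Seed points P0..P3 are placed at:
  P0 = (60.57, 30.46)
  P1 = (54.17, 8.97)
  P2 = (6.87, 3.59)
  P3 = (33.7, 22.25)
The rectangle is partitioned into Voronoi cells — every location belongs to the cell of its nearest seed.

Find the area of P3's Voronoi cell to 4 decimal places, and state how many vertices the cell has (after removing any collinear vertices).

Area of P3's cell: 1679.2062 (6 vertices)

1. box [0,78]×[0,54]: [(0, 0) (78, 0) (78, 54) (0, 54)]
2. ⊥bis P3·P0 via (47.135,26.355): [(0, 0) (55.1876, 0) (38.6882, 54) (0, 54)]  |A|=2534.6479
3. ⊥bis P3·P1 via (43.935,15.61): [(0, 0) (33.8079, 0) (48.3423, 22.4036) (38.6882, 54) (0, 54)]  |A|=2295.1573
4. ⊥bis P3·P2 via (20.285,12.92): [(0, 42.0865) (29.2707, 0) (33.8079, 0) (48.3423, 22.4036) (38.6882, 54) (0, 54)]  |A|=1679.2062
5. canonical 6-gon: [(0, 42.0865) (29.2707, 0) (33.8079, 0) (48.3423, 22.4036) (38.6882, 54) (0, 54)]
6. shoelace: 1679.2062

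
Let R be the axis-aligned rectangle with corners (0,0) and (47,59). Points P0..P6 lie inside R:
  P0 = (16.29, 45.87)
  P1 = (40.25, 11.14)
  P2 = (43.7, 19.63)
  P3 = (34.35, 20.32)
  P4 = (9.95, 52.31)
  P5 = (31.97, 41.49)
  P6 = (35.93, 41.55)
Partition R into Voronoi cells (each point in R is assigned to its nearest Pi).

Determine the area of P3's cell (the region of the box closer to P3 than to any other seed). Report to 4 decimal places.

1. box [0,47]×[0,59]: [(0, 0) (47, 0) (47, 59) (0, 59)]
2. ⊥bis P3·P0 via (25.32,33.095): [(0, 15.1976) (0, 0) (47, 0) (47, 48.4195)]  |A|=1495.0011
3. ⊥bis P3·P1 via (37.3,15.73): [(0, 15.1976) (0, 0) (12.8252, 0) (47, 21.9642) (47, 48.4195)]  |A|=1119.6898
4. ⊥bis P3·P2 via (39.025,19.975): [(40.8007, 44.0375) (0, 15.1976) (0, 0) (12.8252, 0) (38.782, 16.6825)]  |A|=930.6177
5. ⊥bis P3·P4 via (22.15,36.315): [(40.8007, 44.0375) (0, 15.1976) (0, 0) (12.8252, 0) (38.782, 16.6825)]  |A|=930.6177
6. ⊥bis P3·P5 via (33.16,30.905): [(39.8874, 31.6613) (20.153, 29.4427) (0, 15.1976) (0, 0) (12.8252, 0) (38.782, 16.6825)]  |A|=809.5121
7. ⊥bis P3·P6 via (35.14,30.935): [(39.8082, 30.5876) (34.1092, 31.0117) (20.153, 29.4427) (0, 15.1976) (0, 0) (12.8252, 0) (38.782, 16.6825)]  |A|=806.4357
8. canonical 7-gon: [(39.8082, 30.5876) (34.1092, 31.0117) (20.153, 29.4427) (0, 15.1976) (0, 0) (12.8252, 0) (38.782, 16.6825)]
9. shoelace: 806.4357

Area of P3's cell: 806.4357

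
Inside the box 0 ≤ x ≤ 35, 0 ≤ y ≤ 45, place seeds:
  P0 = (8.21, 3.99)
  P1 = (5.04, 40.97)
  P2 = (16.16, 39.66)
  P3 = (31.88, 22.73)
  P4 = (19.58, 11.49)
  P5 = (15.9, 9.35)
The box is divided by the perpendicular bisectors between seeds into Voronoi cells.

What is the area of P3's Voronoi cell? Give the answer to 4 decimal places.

1. box [0,35]×[0,45]: [(0, 0) (35, 0) (35, 45) (0, 45)]
2. ⊥bis P3·P0 via (20.045,13.36): [(0, 38.6783) (30.6224, 0) (35, 0) (35, 45) (0, 45)]  |A|=982.7892
3. ⊥bis P3·P1 via (18.46,31.85): [(12.4305, 22.9777) (30.6224, 0) (35, 0) (35, 45) (27.3965, 45)]  |A|=641.8306
4. ⊥bis P3·P2 via (24.02,31.195): [(13.5912, 21.5116) (30.6224, 0) (35, 0) (35, 41.3903)]  |A|=490.142
5. ⊥bis P3·P4 via (25.73,17.11): [(17.9821, 25.5886) (35, 6.9658) (35, 41.3903)]  |A|=292.9166
6. ⊥bis P3·P5 via (23.89,16.04): [(17.9821, 25.5886) (35, 6.9658) (35, 41.3903)]  |A|=292.9166
7. canonical 3-gon: [(17.9821, 25.5886) (35, 6.9658) (35, 41.3903)]
8. shoelace: 292.9166

Area of P3's cell: 292.9166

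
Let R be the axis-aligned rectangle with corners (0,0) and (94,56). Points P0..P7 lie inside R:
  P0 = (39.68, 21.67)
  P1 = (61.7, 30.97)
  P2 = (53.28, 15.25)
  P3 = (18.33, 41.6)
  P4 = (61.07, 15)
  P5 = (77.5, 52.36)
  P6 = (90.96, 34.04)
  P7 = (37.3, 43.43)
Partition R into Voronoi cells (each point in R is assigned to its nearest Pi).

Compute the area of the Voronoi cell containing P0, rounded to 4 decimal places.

1. box [0,94]×[0,56]: [(0, 0) (94, 0) (94, 56) (0, 56)]
2. ⊥bis P0·P1 via (50.69,26.32): [(0, 0) (61.8061, 0) (38.1549, 56) (0, 56)]  |A|=2798.9059
3. ⊥bis P0·P2 via (46.48,18.46): [(0, 0) (37.7658, 0) (50.4541, 26.8786) (38.1549, 56) (0, 56)]  |A|=2475.8213
4. ⊥bis P0·P3 via (29.005,31.635): [(0, 0.5634) (0, 0) (37.7658, 0) (50.4541, 26.8786) (42.3896, 45.9732)]  |A|=1109.5693
5. ⊥bis P0·P4 via (50.375,18.335): [(0, 0.5634) (0, 0) (37.7658, 0) (50.4541, 26.8786) (42.3896, 45.9732)]  |A|=1109.5693
6. ⊥bis P0·P5 via (58.59,37.015): [(0, 0.5634) (0, 0) (37.7658, 0) (50.4541, 26.8786) (42.3896, 45.9732)]  |A|=1109.5693
7. ⊥bis P0·P6 via (65.32,27.855): [(0, 0.5634) (0, 0) (37.7658, 0) (50.4541, 26.8786) (42.3896, 45.9732)]  |A|=1109.5693
8. ⊥bis P0·P7 via (38.49,32.55): [(28.8777, 31.4987) (0, 0.5634) (0, 0) (37.7658, 0) (50.4541, 26.8786) (47.6363, 33.5504)]  |A|=987.6694
9. canonical 6-gon: [(28.8777, 31.4987) (0, 0.5634) (0, 0) (37.7658, 0) (50.4541, 26.8786) (47.6363, 33.5504)]
10. shoelace: 987.6694

Area of P0's cell: 987.6694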